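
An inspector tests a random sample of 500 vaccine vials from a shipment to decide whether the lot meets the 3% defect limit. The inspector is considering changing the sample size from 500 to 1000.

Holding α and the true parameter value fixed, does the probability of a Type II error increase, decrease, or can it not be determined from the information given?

More data shrinks sampling variability; the test statistic under Ha concentrates further from the null value, making rejection more likely.

It decreases.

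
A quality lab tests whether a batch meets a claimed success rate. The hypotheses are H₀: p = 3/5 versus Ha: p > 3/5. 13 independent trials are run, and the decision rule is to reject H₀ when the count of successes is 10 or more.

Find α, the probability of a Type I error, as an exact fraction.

Under H₀, Y ~ Binomial(13, 3/5), and α = P(Y ≥ 10).
Summing C(13,j)(3/5)^j(2/5)^{13−j} for j = 10,…,13 gives 41157153/244140625.

41157153/244140625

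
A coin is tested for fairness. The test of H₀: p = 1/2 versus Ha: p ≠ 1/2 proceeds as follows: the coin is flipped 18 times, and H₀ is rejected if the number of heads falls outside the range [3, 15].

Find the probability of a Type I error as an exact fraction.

α = P(Y ≤ 2 or Y ≥ 16 | p = 1/2), Y ~ Binomial(18, 1/2).
Each tail has probability (1 + 18 + 153)/262144; doubling gives α = 344/262144 = 43/32768.

43/32768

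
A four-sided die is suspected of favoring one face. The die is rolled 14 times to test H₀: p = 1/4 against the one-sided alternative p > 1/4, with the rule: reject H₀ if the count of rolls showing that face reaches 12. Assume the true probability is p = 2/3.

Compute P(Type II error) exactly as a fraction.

β = P(fail to reject H₀ | Ha true) = P(K ≤ 11 | p = 2/3), K ~ Binomial(14, 2/3).
Adding the binomial probabilities P(K=0)+…+P(K=11) at p = 2/3 gives 1426387/1594323.

1426387/1594323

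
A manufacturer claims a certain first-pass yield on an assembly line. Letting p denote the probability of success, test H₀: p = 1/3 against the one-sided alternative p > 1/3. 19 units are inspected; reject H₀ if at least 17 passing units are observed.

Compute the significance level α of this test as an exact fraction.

Under H₀, S ~ Binomial(19, 1/3), and α = P(S ≥ 17).
P(S ≥ 17) = Σ_{j=17}^{19} C(19,j)·(1/3)^j·(2/3)^{19-j} = 241/387420489.

241/387420489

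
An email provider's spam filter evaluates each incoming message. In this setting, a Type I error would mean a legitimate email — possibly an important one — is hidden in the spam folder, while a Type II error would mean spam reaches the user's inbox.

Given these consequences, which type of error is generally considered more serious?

Type I error

The Type I consequence (a legitimate email — possibly an important one — is hidden in the spam folder) is more severe than the Type II consequence (spam reaches the user's inbox).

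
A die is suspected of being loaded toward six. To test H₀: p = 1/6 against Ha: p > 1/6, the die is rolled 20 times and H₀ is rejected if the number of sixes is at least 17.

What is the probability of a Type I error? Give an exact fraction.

49117/1218719480020992

The Type I error probability is α = P(X ≥ 17) computed under H₀, where X ~ Binomial(20, 1/6).
Adding the binomial terms for j = 17 through 20 with p = 1/6 yields 49117/1218719480020992.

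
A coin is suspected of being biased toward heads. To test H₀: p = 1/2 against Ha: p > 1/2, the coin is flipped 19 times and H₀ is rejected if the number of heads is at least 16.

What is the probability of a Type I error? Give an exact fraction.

145/65536

The Type I error probability is α = P(S ≥ 16) computed under H₀, where S ~ Binomial(19, 1/2).
Summing the upper tail: (969 + 171 + 19 + 1) / 2^19 = 1160/524288 = 145/65536.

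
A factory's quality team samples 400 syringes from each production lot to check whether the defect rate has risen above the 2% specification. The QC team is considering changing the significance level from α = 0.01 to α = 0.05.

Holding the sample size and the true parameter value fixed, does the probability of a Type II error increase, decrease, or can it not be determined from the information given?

Relaxing α lowers the evidence threshold; under Ha, outcomes that previously fell short now trigger rejection.

It decreases.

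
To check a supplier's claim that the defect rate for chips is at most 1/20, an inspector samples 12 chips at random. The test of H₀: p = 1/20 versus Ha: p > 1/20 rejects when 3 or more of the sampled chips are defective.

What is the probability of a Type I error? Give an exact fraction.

16030320228069/819200000000000

α = P(reject H₀ | H₀ true) = P(K ≥ 3 | p = 1/20), K ~ Binomial(12, 1/20).
α = 1 − P(K ≤ 2) = 1 − 803169679771931/819200000000000 = 16030320228069/819200000000000.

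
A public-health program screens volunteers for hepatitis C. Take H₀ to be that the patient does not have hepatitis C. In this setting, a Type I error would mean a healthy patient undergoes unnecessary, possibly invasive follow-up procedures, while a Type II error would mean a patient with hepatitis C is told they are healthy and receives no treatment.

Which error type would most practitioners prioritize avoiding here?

The Type II consequence (a patient with hepatitis C is told they are healthy and receives no treatment) is more severe than the Type I consequence (a healthy patient undergoes unnecessary, possibly invasive follow-up procedures).

Type II error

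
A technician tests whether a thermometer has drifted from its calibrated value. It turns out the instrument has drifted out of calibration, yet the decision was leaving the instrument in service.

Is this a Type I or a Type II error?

The null hypothesis here is that the instrument is correctly calibrated.
'Leaving the instrument in service' corresponds to failing to reject H₀.
H₀ was not rejected but H₀ is false — a Type II error (false negative).

Type II error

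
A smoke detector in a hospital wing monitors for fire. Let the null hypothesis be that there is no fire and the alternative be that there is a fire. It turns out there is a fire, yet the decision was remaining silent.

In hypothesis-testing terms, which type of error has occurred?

Type II error

'Remaining silent' corresponds to failing to reject H₀.
H₀ was not rejected but H₀ is false — a Type II error (false negative).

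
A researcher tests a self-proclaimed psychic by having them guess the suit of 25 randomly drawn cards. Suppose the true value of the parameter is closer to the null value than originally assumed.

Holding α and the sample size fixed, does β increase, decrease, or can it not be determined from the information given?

A smaller departure from H₀ means the test statistic under Ha is distributed closer to where it would be under H₀; rejection becomes less likely.

It increases.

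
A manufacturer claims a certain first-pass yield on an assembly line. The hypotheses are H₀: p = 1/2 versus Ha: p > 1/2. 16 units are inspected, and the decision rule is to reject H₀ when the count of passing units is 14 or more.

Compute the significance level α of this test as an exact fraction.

137/65536

α = P(reject H₀ | H₀ true) = P(X ≥ 14 | p = 1/2), with X ~ Binomial(16, 1/2).
Summing the upper tail: (120 + 16 + 1) / 2^16 = 137/65536.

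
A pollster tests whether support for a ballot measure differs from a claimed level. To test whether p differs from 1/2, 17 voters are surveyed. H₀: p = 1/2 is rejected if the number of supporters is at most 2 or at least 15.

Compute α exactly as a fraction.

Under H₀, K ~ Binomial(17, 1/2); α is the probability of landing in either tail, P(K ≤ 2) + P(K ≥ 15).
Each tail has probability (1 + 17 + 136)/131072; doubling gives α = 308/131072 = 77/32768.

77/32768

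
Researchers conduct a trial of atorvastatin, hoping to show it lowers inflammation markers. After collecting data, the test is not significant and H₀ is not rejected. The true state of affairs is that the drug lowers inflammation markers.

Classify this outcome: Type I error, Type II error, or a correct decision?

Type II error

The conventional null hypothesis here is that the drug has no effect on inflammation markers.
H₀ was not rejected, but H₀ is actually false.
Failing to reject a false null hypothesis is a Type II error (false negative).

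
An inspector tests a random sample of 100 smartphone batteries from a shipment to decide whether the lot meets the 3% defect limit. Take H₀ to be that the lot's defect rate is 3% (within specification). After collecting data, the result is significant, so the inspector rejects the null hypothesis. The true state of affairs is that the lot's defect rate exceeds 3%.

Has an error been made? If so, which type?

The test rejected a false H₀ — the decision matches the true state.

No error — this is a correct decision.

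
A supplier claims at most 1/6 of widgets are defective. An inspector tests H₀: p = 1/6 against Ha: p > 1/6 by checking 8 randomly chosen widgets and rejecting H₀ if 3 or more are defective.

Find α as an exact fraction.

75497/559872

Under H₀, Y ~ Binomial(8, 1/6); the Type I error rate is P(Y ≥ 3).
Via the complement, α = 1 − Σ_{j=0}^{2} C(8,j)(1/6)^j(5/6)^{8-j} = 75497/559872.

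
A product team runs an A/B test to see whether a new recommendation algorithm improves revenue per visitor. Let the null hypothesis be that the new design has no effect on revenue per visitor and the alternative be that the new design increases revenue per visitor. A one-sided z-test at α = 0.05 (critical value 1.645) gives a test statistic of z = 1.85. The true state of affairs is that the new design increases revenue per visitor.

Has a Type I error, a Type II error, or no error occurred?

Since z = 1.85 > z* = 1.645, H₀ is rejected.
H₀ is false (actually the new design increases revenue per visitor).
The decision matches the true state — no error.

No error — this is a correct decision.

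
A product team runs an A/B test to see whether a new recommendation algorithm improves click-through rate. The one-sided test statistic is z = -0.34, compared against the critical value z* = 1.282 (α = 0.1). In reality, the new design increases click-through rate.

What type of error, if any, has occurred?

The conventional null hypothesis is that the new design has no effect on click-through rate.
Since z = -0.34 ≤ z* = 1.282, H₀ is not rejected.
H₀ is false (actually the new design increases click-through rate).
Failing to reject a false H₀ is a Type II error.

Type II error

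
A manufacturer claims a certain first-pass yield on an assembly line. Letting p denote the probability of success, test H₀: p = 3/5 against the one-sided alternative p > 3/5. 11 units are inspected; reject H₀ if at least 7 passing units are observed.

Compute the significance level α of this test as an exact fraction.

α = P(reject H₀ | H₀ true) = P(S ≥ 7 | p = 3/5), with S ~ Binomial(11, 3/5).
Adding the binomial terms for j = 7 through 11 with p = 3/5 yields 5202873/9765625.

5202873/9765625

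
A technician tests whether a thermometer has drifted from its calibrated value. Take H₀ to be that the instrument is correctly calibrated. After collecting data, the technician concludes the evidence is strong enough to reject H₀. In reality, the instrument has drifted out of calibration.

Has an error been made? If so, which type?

The test rejected a false H₀ — the decision matches the true state.

Neither — the decision is correct.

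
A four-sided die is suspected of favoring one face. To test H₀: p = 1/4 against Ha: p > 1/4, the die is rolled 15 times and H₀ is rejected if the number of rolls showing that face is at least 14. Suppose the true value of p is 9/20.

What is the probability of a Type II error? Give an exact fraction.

16382009719056418393/16384000000000000000

β = P(fail to reject H₀ | Ha true) = P(K ≤ 13 | p = 9/20), K ~ Binomial(15, 9/20).
Adding the binomial probabilities P(K=0)+…+P(K=13) at p = 9/20 gives 16382009719056418393/16384000000000000000.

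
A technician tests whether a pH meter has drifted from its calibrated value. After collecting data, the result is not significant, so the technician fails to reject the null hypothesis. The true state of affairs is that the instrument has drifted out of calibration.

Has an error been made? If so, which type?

The conventional null hypothesis here is that the instrument is correctly calibrated.
H₀ was not rejected, but H₀ is actually false.
Failing to reject a false null hypothesis is a Type II error (false negative).

Type II error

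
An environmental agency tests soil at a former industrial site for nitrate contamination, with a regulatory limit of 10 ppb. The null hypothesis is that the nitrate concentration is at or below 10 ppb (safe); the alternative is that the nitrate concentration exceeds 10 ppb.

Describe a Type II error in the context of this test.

A Type II error is failing to reject H₀ when H₀ is false.
Here that means certifying the site as safe when actually the nitrate concentration exceeds 10 ppb.

A Type II error would mean concluding that the nitrate concentration is at or below 10 ppb (safe) (or at least failing to establish that the nitrate concentration exceeds 10 ppb) when in fact the nitrate concentration exceeds 10 ppb.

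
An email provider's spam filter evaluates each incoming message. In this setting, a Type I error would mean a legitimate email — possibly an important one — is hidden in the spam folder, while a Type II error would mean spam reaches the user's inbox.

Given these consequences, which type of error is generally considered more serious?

Type I error

The Type I consequence (a legitimate email — possibly an important one — is hidden in the spam folder) is more severe than the Type II consequence (spam reaches the user's inbox).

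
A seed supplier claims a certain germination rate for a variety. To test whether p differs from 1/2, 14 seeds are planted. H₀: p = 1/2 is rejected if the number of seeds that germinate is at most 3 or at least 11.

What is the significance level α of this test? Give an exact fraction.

Under H₀, S ~ Binomial(14, 1/2); α is the probability of landing in either tail, P(S ≤ 3) + P(S ≥ 11).
The two tails are symmetric, so α = 2·(1 + 14 + 91 + 364)/2^14 = 940/16384 = 235/4096.

235/4096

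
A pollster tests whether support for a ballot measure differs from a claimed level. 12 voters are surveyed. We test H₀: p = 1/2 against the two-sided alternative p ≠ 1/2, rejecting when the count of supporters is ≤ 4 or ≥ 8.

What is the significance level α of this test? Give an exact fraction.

The significance level is the null-hypothesis probability of the rejection region {≤4} ∪ {≥8}.
Each tail has probability (1 + 12 + 66 + 220 + 495)/4096; doubling gives α = 1588/4096 = 397/1024.

397/1024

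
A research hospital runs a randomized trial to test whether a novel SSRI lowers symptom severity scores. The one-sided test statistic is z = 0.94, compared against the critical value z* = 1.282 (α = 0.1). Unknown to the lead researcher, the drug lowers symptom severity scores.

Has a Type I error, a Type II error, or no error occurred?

Type II error

The conventional null hypothesis is that the drug has no effect on symptom severity scores.
Since z = 0.94 ≤ z* = 1.282, H₀ is not rejected.
H₀ is false (actually the drug lowers symptom severity scores).
Failing to reject a false H₀ is a Type II error.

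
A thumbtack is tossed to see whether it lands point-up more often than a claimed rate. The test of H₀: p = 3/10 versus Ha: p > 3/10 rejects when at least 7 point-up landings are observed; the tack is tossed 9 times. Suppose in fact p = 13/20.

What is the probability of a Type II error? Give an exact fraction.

A Type II error is failing to reject when Ha holds: with p = 13/20, β = P(S ≤ 6).
Adding the binomial probabilities P(S=0)+…+P(S=6) at p = 13/20 gives 5301813769/8000000000.

5301813769/8000000000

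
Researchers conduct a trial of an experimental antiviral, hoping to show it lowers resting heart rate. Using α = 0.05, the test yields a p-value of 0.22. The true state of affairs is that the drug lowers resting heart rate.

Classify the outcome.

The conventional null hypothesis is that the drug has no effect on resting heart rate.
Since p = 0.22 ≥ α = 0.05, H₀ is not rejected.
H₀ is false (actually the drug lowers resting heart rate).
Failing to reject a false H₀ is a Type II error.

Type II error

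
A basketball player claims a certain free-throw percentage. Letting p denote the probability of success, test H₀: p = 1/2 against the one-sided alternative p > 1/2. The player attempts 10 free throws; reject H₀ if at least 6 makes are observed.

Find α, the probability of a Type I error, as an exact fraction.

α = P(reject H₀ | H₀ true) = P(Y ≥ 6 | p = 1/2), with Y ~ Binomial(10, 1/2).
That's C(10,6) + C(10,7) + C(10,8) + C(10,9) + C(10,10) over 2^10, i.e. (210 + 120 + 45 + 10 + 1)/1024 = 386/1024 = 193/512.

193/512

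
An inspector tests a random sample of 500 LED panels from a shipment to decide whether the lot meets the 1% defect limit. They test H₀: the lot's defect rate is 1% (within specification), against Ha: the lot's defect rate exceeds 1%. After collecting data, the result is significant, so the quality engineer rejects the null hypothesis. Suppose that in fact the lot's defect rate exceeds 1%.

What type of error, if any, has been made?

The test rejected a false H₀ — the decision matches the true state.

No error — this is a correct decision.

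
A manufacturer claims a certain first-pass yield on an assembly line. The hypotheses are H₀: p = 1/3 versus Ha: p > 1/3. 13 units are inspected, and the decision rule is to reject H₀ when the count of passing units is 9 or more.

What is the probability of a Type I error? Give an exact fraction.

521/59049

α = P(reject H₀ | H₀ true) = P(S ≥ 9 | p = 1/3), with S ~ Binomial(13, 1/3).
Adding the binomial terms for j = 9 through 13 with p = 1/3 yields 521/59049.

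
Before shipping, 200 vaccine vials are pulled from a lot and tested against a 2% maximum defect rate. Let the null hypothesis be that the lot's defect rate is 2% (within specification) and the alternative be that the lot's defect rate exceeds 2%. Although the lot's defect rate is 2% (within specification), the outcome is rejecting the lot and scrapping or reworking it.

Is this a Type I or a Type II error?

'Rejecting the lot and scrapping or reworking it' corresponds to rejecting H₀.
H₀ was rejected but H₀ is true — a Type I error (false positive).

Type I error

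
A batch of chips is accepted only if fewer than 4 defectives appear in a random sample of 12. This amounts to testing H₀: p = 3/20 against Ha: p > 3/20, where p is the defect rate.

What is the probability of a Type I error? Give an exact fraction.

The significance level is the probability, assuming p = 3/20, of seeing 4 or more defectives in 12 draws.
Via the complement, α = 1 − Σ_{j=0}^{3} C(12,j)(3/20)^j(17/20)^{12-j} = 75535426487313/819200000000000.

75535426487313/819200000000000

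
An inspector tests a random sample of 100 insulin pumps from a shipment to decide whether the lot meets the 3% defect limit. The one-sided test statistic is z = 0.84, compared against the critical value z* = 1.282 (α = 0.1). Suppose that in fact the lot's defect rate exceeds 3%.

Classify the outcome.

The conventional null hypothesis is that the lot's defect rate is 3% (within specification).
Since z = 0.84 ≤ z* = 1.282, H₀ is not rejected.
H₀ is false (actually the lot's defect rate exceeds 3%).
Failing to reject a false H₀ is a Type II error.

Type II error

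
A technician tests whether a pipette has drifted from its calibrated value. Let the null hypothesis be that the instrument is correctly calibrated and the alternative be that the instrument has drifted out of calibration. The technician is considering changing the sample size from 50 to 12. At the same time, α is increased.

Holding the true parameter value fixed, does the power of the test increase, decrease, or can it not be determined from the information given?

The first change alone would make β increase; the second alone would make β decrease. Which effect dominates depends on the magnitudes, which are not given.
Since power = 1 − β, the effect on power is likewise indeterminate.

Cannot be determined from the information given.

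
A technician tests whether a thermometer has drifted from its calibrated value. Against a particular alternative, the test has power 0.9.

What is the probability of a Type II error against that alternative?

0.1

Power = 1 − β, so β = 1 − 0.9 = 0.1.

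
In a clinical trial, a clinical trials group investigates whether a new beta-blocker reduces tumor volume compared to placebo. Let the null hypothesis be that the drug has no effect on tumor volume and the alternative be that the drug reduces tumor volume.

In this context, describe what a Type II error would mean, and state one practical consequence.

A Type II error would mean concluding that the drug has no effect on tumor volume (or at least failing to establish that the drug reduces tumor volume) when in fact the drug reduces tumor volume. Consequence: the development investment is written off despite the drug actually working.

A Type II error is failing to reject H₀ when H₀ is false.
Here that means concluding there is insufficient evidence that the drug works when actually the drug reduces tumor volume.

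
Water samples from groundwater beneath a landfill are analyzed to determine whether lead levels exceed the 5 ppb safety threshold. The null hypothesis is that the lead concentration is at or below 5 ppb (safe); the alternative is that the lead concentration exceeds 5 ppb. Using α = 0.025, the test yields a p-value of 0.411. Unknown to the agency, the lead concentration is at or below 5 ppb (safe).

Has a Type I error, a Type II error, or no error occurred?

Since p = 0.411 ≥ α = 0.025, H₀ is not rejected.
H₀ is true (actually the lead concentration is at or below 5 ppb (safe)).
The decision matches the true state — no error.

No error — this is a correct decision.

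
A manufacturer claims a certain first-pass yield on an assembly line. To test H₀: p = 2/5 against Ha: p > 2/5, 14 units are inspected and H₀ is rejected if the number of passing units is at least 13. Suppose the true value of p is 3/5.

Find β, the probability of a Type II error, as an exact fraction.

6054091612/6103515625

A Type II error is failing to reject when Ha holds: with p = 3/5, β = P(Y ≤ 12).
Summing C(14,j)·(3/5)^j·(2/5)^{14-j} for j = 0..12 gives 6054091612/6103515625.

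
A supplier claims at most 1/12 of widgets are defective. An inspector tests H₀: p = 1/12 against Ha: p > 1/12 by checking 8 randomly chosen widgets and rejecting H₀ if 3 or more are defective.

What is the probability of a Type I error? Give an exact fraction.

α = P(reject H₀ | H₀ true) = P(S ≥ 3 | p = 1/12), S ~ Binomial(8, 1/12).
α = 1 − P(S ≤ 2) = 1 − 139953319/143327232 = 3373913/143327232.

3373913/143327232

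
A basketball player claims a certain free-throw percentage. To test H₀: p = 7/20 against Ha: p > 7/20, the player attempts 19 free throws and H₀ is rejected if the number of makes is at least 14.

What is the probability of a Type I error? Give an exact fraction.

441451161257878012297/655360000000000000000000

The Type I error probability is α = P(K ≥ 14) computed under H₀, where K ~ Binomial(19, 7/20).
P(K ≥ 14) = Σ_{j=14}^{19} C(19,j)·(7/20)^j·(13/20)^{19-j} = 441451161257878012297/655360000000000000000000.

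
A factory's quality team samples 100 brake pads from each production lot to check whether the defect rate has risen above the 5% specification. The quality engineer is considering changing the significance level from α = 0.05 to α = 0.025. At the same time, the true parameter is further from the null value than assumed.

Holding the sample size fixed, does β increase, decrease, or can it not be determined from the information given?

Cannot be determined from the information given.

The first change alone would make β increase; the second alone would make β decrease. Which effect dominates depends on the magnitudes, which are not given.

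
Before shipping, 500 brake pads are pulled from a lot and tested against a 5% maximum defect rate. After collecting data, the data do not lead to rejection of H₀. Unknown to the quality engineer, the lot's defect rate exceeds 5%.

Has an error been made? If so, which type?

The conventional null hypothesis here is that the lot's defect rate is 5% (within specification).
H₀ was not rejected, but H₀ is actually false.
Failing to reject a false null hypothesis is a Type II error (false negative).

Type II error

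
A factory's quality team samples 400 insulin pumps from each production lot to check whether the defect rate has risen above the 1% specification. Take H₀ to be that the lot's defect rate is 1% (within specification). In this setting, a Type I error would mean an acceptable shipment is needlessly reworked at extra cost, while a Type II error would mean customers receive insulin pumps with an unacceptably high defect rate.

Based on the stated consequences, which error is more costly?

The Type II consequence (customers receive insulin pumps with an unacceptably high defect rate) is more severe than the Type I consequence (an acceptable shipment is needlessly reworked at extra cost).

Type II error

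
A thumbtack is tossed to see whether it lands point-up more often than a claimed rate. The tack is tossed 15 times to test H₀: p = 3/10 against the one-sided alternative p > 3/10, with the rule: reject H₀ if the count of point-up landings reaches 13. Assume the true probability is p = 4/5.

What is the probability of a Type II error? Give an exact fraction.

18370873741/30517578125

Under the alternative p = 4/5, S ~ Binomial(15, 4/5); β is the probability the test does not reject, P(S < 13).
Equivalently, β = 1 − P(S ≥ 13) = 18370873741/30517578125.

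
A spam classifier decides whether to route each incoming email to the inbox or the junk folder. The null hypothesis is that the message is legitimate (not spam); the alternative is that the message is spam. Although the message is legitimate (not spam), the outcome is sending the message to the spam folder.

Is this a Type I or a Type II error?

'Sending the message to the spam folder' corresponds to rejecting H₀.
H₀ was rejected but H₀ is true — a Type I error (false positive).

Type I error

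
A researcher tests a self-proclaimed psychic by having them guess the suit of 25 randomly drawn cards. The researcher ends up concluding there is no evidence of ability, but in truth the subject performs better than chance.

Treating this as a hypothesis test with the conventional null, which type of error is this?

Type II error

The null hypothesis here is that the subject is guessing at random (p = 1/4).
'Concluding there is no evidence of ability' corresponds to failing to reject H₀.
H₀ was not rejected but H₀ is false — a Type II error (false negative).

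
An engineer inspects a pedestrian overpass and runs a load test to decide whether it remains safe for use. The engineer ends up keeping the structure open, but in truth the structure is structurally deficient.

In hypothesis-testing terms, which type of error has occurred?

Type II error

The null hypothesis here is that the structure meets the required load capacity (safe).
'Keeping the structure open' corresponds to failing to reject H₀.
H₀ was not rejected but H₀ is false — a Type II error (false negative).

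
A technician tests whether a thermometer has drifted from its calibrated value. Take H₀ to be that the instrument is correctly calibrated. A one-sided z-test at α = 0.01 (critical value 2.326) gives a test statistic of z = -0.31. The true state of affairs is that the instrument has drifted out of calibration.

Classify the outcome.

Since z = -0.31 ≤ z* = 2.326, H₀ is not rejected.
H₀ is false (actually the instrument has drifted out of calibration).
Failing to reject a false H₀ is a Type II error.

Type II error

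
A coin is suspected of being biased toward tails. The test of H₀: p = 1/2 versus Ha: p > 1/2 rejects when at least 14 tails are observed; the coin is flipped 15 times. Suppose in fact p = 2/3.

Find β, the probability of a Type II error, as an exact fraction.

β = P(fail to reject H₀ | Ha true) = P(Y ≤ 13 | p = 2/3), Y ~ Binomial(15, 2/3).
Equivalently, β = 1 − P(Y ≥ 14) = 14070379/14348907.

14070379/14348907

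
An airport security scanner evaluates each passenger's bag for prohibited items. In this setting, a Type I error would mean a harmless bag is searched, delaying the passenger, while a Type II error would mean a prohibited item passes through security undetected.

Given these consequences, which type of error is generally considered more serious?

The Type II consequence (a prohibited item passes through security undetected) is more severe than the Type I consequence (a harmless bag is searched, delaying the passenger).

Type II error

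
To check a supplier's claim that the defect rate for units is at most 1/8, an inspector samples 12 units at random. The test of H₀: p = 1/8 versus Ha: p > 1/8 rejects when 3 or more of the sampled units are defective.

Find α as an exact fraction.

12506902185/68719476736

The significance level is the probability, assuming p = 1/8, of seeing 3 or more defectives in 12 draws.
α = 1 − P(K ≤ 2) = 1 − 56212574551/68719476736 = 12506902185/68719476736.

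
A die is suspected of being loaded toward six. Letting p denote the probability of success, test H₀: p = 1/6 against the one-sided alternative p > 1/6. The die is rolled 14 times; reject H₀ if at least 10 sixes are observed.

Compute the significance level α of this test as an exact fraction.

The Type I error probability is α = P(X ≥ 10) computed under H₀, where X ~ Binomial(14, 1/6).
Summing C(14,j)(1/6)^j(5/6)^{14−j} for j = 10,…,14 gives 673471/78364164096.

673471/78364164096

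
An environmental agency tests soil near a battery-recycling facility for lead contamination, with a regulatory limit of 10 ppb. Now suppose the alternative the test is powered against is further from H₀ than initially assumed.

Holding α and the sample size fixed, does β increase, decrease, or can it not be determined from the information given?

A bigger departure from H₀ is easier for the test to detect, so it fails to reject less often.

It decreases.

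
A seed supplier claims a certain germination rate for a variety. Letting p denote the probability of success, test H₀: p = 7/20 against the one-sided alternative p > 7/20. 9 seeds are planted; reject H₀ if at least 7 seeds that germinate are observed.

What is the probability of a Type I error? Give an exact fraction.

715658867/64000000000

Under H₀, X ~ Binomial(9, 7/20), and α = P(X ≥ 7).
P(X ≥ 7) = Σ_{j=7}^{9} C(9,j)·(7/20)^j·(13/20)^{9-j} = 715658867/64000000000.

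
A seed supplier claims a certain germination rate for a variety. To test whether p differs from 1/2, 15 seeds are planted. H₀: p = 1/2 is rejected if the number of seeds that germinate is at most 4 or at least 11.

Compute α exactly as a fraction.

Under H₀, X ~ Binomial(15, 1/2); α is the probability of landing in either tail, P(X ≤ 4) + P(X ≥ 11).
Each tail has probability (1 + 15 + 105 + 455 + 1365)/32768; doubling gives α = 3882/32768 = 1941/16384.

1941/16384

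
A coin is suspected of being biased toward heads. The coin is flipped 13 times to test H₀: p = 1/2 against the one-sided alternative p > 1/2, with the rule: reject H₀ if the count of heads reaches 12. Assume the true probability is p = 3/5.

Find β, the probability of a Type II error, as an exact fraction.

1205291336/1220703125

Under the alternative p = 3/5, Y ~ Binomial(13, 3/5); β is the probability the test does not reject, P(Y < 12).
Adding the binomial probabilities P(Y=0)+…+P(Y=11) at p = 3/5 gives 1205291336/1220703125.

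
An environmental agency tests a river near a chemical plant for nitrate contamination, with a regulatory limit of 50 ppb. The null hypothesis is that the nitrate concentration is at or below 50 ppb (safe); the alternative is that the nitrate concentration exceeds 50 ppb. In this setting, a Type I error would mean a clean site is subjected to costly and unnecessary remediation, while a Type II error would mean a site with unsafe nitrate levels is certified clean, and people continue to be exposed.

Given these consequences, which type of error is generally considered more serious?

Type II error

The Type II consequence (a site with unsafe nitrate levels is certified clean, and people continue to be exposed) is more severe than the Type I consequence (a clean site is subjected to costly and unnecessary remediation).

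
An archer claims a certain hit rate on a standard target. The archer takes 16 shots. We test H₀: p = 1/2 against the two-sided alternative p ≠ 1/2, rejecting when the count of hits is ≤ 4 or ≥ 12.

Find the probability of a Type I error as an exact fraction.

Under H₀, Y ~ Binomial(16, 1/2); α is the probability of landing in either tail, P(Y ≤ 4) + P(Y ≥ 12).
By symmetry, α = 2·P(Y ≤ 4) = 2·(1 + 16 + 120 + 560 + 1820)/65536 = 5034/65536 = 2517/32768.

2517/32768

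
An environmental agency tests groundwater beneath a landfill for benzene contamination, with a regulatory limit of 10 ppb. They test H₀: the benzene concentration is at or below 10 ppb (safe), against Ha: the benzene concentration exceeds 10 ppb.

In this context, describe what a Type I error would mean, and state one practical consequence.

A Type I error would mean concluding that the benzene concentration exceeds 10 ppb when in fact the benzene concentration is at or below 10 ppb (safe). Consequence: a clean site is subjected to costly and unnecessary remediation.

A Type I error is rejecting H₀ when H₀ is true.
Here that means declaring the site contaminated and ordering remediation when actually the benzene concentration is at or below 10 ppb (safe).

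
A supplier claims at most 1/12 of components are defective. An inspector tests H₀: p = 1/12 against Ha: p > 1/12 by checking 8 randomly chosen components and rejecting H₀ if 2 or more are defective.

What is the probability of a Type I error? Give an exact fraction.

The significance level is the probability, assuming p = 1/12, of seeing 2 or more defectives in 8 draws.
α = 1 − P(S ≤ 1) = 1 − 370256249/429981696 = 59725447/429981696.

59725447/429981696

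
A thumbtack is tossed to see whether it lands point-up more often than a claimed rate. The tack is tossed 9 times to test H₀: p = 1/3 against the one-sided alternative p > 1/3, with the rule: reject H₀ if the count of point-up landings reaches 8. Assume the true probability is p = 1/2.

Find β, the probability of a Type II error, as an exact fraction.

β = P(fail to reject H₀ | Ha true) = P(Y ≤ 7 | p = 1/2), Y ~ Binomial(9, 1/2).
Summing C(9,j)·(1/2)^j·(1/2)^{9-j} for j = 0..7 gives 251/256.

251/256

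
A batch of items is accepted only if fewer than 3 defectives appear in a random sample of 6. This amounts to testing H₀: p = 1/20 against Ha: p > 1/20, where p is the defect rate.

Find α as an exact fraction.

14271/6400000

α = P(reject H₀ | H₀ true) = P(K ≥ 3 | p = 1/20), K ~ Binomial(6, 1/20).
α = 1 − P(K ≤ 2) = 1 − 6385729/6400000 = 14271/6400000.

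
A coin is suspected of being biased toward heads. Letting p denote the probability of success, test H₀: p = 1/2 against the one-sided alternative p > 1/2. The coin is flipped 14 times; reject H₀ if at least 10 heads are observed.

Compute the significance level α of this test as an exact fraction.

1471/16384

α = P(reject H₀ | H₀ true) = P(X ≥ 10 | p = 1/2), with X ~ Binomial(14, 1/2).
P(X ≥ 10) = [C(14,10) + C(14,11) + C(14,12) + C(14,13) + C(14,14)] / 2^14 = (1001 + 364 + 91 + 14 + 1) / 16384 = 1471/16384.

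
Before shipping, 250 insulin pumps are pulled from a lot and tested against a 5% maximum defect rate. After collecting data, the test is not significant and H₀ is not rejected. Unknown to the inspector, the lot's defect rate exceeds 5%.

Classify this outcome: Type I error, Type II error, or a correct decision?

The conventional null hypothesis here is that the lot's defect rate is 5% (within specification).
H₀ was not rejected, but H₀ is actually false.
Failing to reject a false null hypothesis is a Type II error (false negative).

Type II error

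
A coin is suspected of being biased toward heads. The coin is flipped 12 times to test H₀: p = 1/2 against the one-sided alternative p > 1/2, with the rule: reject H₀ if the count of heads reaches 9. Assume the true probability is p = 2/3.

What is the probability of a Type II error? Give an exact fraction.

β = P(fail to reject H₀ | Ha true) = P(K ≤ 8 | p = 2/3), K ~ Binomial(12, 2/3).
Adding the binomial probabilities P(K=0)+…+P(K=8) at p = 2/3 gives 107515/177147.

107515/177147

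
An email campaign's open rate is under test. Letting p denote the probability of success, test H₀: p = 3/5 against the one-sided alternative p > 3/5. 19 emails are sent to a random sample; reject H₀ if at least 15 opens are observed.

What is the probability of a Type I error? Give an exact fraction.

Under H₀, X ~ Binomial(19, 3/5), and α = P(X ≥ 15).
P(X ≥ 15) = Σ_{j=15}^{19} C(19,j)·(3/5)^j·(2/5)^{19-j} = 265555221849/3814697265625.

265555221849/3814697265625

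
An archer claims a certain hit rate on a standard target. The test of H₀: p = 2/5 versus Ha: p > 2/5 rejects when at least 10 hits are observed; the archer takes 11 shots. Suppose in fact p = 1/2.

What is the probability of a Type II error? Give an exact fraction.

509/512

Under the alternative p = 1/2, X ~ Binomial(11, 1/2); β is the probability the test does not reject, P(X < 10).
Summing C(11,j)·(1/2)^j·(1/2)^{11-j} for j = 0..9 gives 509/512.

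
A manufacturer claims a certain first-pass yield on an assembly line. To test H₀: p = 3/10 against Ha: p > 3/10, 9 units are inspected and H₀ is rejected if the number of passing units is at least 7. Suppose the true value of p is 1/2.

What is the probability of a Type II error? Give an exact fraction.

233/256

Under the alternative p = 1/2, Y ~ Binomial(9, 1/2); β is the probability the test does not reject, P(Y < 7).
Adding the binomial probabilities P(Y=0)+…+P(Y=6) at p = 1/2 gives 233/256.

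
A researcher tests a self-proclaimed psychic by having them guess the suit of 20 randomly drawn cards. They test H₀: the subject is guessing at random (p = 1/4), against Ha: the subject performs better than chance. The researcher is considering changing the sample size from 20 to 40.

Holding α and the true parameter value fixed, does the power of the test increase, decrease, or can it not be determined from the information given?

Increasing n separates the H₀ and Ha sampling distributions, so under Ha fewer outcomes land in the acceptance region.
Since power = 1 − β and β decreases, power increases.

It increases.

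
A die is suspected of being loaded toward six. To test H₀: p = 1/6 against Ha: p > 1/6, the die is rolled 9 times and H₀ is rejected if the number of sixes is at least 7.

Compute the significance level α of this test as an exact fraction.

The Type I error probability is α = P(K ≥ 7) computed under H₀, where K ~ Binomial(9, 1/6).
Summing C(9,j)(1/6)^j(5/6)^{9−j} for j = 7,…,9 gives 473/5038848.

473/5038848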